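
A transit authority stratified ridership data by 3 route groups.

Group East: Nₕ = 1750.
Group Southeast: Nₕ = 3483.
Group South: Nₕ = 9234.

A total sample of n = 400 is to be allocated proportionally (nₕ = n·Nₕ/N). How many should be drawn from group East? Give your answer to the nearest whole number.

48

N = 1750 + 3483 + 9234 = 14467.
n_East = 400·1750/14467 = 48.386... → 48.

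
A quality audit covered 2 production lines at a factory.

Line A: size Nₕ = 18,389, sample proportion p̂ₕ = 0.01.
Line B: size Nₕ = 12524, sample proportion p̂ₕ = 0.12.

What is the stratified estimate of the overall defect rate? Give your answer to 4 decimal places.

0.0546

N = 18389 + 12524 = 30913.
Overall proportion = Σ (Nₕ/N)·p̂ₕ.
Σ Nₕp̂ₕ = 183.89 + 1502.88 = 1686.77.
1686.77 / 30913 = 0.054565... → 0.0546.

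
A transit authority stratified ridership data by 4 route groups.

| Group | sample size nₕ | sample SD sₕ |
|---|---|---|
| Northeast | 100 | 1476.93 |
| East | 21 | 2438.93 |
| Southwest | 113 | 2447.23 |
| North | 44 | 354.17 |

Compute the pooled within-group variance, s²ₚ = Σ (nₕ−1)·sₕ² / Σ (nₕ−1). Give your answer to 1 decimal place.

Northeast: (100−1)·1476.93² = 99·2181322.2249 = 215950900.2651
East: (21−1)·2438.93² = 20·5948379.5449 = 118967590.898
Southwest: (113−1)·2447.23² = 112·5988934.6729 = 670760683.3648
North: (44−1)·354.17² = 43·125436.3889 = 5393764.7227
Numerator = 1011072939.2506; denominator = Σ(nₕ−1) = 274.
s²ₚ = 1011072939.2506/274 = 3690047.224... → 3690047.2.

3690047.2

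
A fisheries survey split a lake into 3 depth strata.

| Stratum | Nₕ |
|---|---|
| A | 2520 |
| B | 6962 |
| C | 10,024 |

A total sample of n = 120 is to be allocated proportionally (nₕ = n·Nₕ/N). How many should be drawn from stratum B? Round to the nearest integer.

N = 2520 + 6962 + 10024 = 19506.
n_B = 120·6962/19506 = 42.830... → 43.

43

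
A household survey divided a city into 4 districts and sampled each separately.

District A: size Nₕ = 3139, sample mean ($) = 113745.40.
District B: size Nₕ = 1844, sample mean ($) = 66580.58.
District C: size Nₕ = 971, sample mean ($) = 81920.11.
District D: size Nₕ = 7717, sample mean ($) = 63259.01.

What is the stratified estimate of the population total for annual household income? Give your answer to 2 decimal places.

1047535607.10

Population total = Σ Nₕ·x̄ₕ (each stratum's size times its mean).
3139·113745.40 + 1844·66580.58 + 971·81920.11 + 7717·63259.01 = 357046810.6 + 122774589.52 + 79544426.81 + 488169780.17 = 1047535607.10.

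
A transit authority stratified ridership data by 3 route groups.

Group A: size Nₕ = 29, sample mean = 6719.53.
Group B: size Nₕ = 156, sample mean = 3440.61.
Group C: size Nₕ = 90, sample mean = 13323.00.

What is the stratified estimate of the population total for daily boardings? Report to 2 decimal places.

1930671.53

A: 29·6719.53 = 194866.37
B: 156·3440.61 = 536735.16
C: 90·13323.00 = 1199070
τ̂ = Σ Nₕx̄ₕ = 1930671.53.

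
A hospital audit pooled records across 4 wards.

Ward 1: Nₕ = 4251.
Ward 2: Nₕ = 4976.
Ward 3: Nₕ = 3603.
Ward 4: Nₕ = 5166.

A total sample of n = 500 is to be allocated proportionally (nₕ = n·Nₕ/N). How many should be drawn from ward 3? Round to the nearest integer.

N = 4251 + 4976 + 3603 + 5166 = 17996.
n_3 = 500·3603/17996 = 100.106... → 100.

100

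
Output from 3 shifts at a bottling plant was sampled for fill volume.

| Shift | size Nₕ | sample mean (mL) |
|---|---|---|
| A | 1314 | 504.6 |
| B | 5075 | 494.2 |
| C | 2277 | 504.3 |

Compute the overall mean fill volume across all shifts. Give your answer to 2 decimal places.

x̄_st = (Σ Nₕx̄ₕ) / (Σ Nₕ) = (1314·504.6 + 5075·494.2 + 2277·504.3) / 8666
= 4319400.5 / 8666 = 498.4307... → 498.43.

498.43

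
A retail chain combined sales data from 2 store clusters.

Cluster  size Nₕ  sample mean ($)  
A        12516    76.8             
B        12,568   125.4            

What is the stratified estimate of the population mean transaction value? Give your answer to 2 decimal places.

N = 25084; weights Wₕ = Nₕ/N = (0.4990, 0.5010).
x̄_st = Σ Wₕ·x̄ₕ = 0.4990·76.8 + 0.5010·125.4 ≈ 101.1504...
→ 101.15.

101.15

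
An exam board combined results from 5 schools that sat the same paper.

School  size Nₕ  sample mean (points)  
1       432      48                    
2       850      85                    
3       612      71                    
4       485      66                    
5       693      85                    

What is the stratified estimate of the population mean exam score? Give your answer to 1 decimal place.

N = 432 + 850 + 612 + 485 + 693 = 3072.
Weight each subgroup mean by Nₕ/N and sum.
Σ Nₕx̄ₕ = 432·48 + 850·85 + 612·71 + 485·66 + 693·85 = 20736 + 72250 + 43452 + 32010 + 58905 = 227353.
Divide by N: 227353 / 3072 = 74.008... → 74.0.

74.0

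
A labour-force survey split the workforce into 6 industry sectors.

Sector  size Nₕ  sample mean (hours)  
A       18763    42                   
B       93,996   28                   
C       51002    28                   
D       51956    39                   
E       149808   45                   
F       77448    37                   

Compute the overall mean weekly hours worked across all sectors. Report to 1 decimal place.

37.2

x̄_st = (Σ Nₕx̄ₕ) / (Σ Nₕ) = (18763·42 + 93996·28 + 51002·28 + 51956·39 + 149808·45 + 77448·37) / 442973
= 16481210 / 442973 = 37.206... → 37.2.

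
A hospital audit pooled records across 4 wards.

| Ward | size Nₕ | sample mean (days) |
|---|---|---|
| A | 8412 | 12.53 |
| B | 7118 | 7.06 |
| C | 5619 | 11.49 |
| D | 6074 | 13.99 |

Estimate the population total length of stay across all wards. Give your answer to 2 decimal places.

305193.01

A: 8412·12.53 = 105402.36
B: 7118·7.06 = 50253.08
C: 5619·11.49 = 64562.31
D: 6074·13.99 = 84975.26
τ̂ = Σ Nₕx̄ₕ = 305193.01.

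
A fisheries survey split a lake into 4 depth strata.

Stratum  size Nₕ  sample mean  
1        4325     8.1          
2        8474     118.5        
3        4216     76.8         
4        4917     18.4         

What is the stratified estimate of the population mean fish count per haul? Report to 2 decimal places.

N = 4325 + 8474 + 4216 + 4917 = 21932.
The stratified mean weights each stratum mean by its population share Nₕ/N.
Σ Nₕx̄ₕ = 4325·8.1 + 8474·118.5 + 4216·76.8 + 4917·18.4 = 35032.5 + 1004169 + 323788.8 + 90472.8 = 1453463.1.
Divide by N: 1453463.1 / 21932 = 66.2713... → 66.27.

66.27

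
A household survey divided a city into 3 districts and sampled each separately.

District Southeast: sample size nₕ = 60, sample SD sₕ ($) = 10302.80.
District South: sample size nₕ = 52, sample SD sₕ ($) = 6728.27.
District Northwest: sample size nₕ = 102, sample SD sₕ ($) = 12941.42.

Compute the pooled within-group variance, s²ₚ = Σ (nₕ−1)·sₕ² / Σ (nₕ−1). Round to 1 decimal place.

Degrees of freedom: 59 + 51 + 101 = 211.
Σ(nₕ−1)sₕ² = 59·106147687.84 + 51·45269617.1929 + 101·167480351.6164 = 25486979572.6543.
s²ₚ = 25486979572.6543 / 211 = 120791372.382... → 120791372.4.

120791372.4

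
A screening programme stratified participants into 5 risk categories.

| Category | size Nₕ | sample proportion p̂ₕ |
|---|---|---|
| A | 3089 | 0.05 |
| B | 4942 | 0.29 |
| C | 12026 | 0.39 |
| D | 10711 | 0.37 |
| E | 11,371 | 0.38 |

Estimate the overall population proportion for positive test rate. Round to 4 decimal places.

0.3456

Wₕ = Nₕ/N with N = 42139: 0.0733, 0.1173, 0.2854, 0.2542, 0.2698.
p̂_st = 0.0733·0.05 + 0.1173·0.29 + 0.2854·0.39 + 0.2542·0.37 + 0.2698·0.38 ≈ 0.345566... → 0.3456.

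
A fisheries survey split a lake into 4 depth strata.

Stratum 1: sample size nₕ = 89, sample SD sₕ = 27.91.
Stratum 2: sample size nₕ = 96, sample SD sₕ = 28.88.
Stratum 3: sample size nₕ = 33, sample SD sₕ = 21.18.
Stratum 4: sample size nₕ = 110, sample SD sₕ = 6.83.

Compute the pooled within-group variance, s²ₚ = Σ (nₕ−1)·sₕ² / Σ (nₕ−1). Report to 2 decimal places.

516.12

Degrees of freedom: 88 + 95 + 32 + 109 = 324.
Σ(nₕ−1)sₕ² = 88·778.9681 + 95·834.0544 + 32·448.5924 + 109·46.6489 = 167224.0477.
s²ₚ = 167224.0477 / 324 = 516.1236... → 516.12.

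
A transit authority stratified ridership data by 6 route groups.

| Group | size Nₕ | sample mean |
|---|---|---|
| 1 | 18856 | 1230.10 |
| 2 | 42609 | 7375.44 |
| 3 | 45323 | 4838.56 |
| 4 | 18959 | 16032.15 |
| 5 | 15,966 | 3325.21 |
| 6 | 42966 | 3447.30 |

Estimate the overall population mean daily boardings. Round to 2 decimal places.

5750.05

N = 18856 + 42609 + 45323 + 18959 + 15966 + 42966 = 184679.
The stratified mean weights each stratum mean by its population share Nₕ/N.
Σ Nₕx̄ₕ = 18856·1230.10 + 42609·7375.44 + 45323·4838.56 + 18959·16032.15 + 15966·3325.21 + 42966·3447.30 = 23194765.6 + 314260122.96 + 219298054.88 + 303953531.85 + 53090302.86 + 148116691.8 = 1061913469.95.
Divide by N: 1061913469.95 / 184679 = 5750.0499... → 5750.05.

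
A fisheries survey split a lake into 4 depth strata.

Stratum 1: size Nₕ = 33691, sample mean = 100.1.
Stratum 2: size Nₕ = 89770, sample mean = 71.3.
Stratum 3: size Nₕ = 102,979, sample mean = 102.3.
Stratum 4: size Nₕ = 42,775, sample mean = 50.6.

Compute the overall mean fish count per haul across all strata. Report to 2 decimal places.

83.47

x̄_st = (Σ Nₕx̄ₕ) / (Σ Nₕ) = (33691·100.1 + 89770·71.3 + 102979·102.3 + 42775·50.6) / 269215
= 22472236.8 / 269215 = 83.4732... → 83.47.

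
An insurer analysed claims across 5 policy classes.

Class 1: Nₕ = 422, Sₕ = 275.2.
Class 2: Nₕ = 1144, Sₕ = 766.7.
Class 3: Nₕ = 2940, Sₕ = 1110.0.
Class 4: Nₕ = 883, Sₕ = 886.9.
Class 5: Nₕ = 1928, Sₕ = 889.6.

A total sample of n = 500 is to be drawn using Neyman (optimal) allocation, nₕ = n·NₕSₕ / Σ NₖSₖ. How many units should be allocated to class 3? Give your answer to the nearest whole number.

242

1: NₕSₕ = 422·275.2 = 116134.4
2: NₕSₕ = 1144·766.7 = 877104.8
3: NₕSₕ = 2940·1110.0 = 3263400
4: NₕSₕ = 883·886.9 = 783132.7
5: NₕSₕ = 1928·889.6 = 1715148.8
Σ NₕSₕ = 6754920.7.
n_3 = 500·3263400/6754920.7 = 241.557... → 242.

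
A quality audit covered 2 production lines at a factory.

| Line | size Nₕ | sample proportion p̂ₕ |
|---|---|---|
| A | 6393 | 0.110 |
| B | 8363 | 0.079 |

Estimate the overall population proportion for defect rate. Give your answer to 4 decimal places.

Wₕ = Nₕ/N with N = 14756: 0.4332, 0.5668.
p̂_st = 0.4332·0.110 + 0.5668·0.079 ≈ 0.092431... → 0.0924.

0.0924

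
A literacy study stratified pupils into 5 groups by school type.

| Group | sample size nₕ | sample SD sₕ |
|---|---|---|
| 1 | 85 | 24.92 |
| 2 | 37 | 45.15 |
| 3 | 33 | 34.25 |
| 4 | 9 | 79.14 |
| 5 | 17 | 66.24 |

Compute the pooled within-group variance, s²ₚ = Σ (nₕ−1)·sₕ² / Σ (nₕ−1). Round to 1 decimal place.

Degrees of freedom: 84 + 36 + 32 + 8 + 16 = 176.
Σ(nₕ−1)sₕ² = 84·621.0064 + 36·2038.5225 + 32·1173.0625 + 8·6263.1396 + 16·4387.7376 = 283398.266.
s²ₚ = 283398.266 / 176 = 1610.217... → 1610.2.

1610.2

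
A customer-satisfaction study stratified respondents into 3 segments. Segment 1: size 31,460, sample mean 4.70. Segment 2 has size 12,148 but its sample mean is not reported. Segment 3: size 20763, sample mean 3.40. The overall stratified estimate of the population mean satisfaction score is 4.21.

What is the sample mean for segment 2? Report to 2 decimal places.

4.33

Σ Nₕx̄ₕ = N·μ, so 12148·x̄_2 = 64371·4.21 − (31460·4.70 + 20763·3.40).
= 271001.91 − 218456.2 = 52545.71.
x̄_2 = 52545.71 / 12148 = 4.3255... → 4.33.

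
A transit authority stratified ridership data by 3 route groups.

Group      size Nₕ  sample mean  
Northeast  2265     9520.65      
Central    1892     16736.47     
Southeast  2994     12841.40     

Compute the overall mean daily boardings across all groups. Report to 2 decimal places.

12820.14

N = 7151; weights Wₕ = Nₕ/N = (0.3167, 0.2646, 0.4187).
x̄_st = Σ Wₕ·x̄ₕ = 0.3167·9520.65 + 0.2646·16736.47 + 0.4187·12841.40 ≈ 12820.1406...
→ 12820.14.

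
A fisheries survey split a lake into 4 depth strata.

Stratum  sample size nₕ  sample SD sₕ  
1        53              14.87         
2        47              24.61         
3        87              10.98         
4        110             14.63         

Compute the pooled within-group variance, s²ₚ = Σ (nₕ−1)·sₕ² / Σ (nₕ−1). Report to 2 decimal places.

Degrees of freedom: 52 + 46 + 86 + 109 = 293.
Σ(nₕ−1)sₕ² = 52·221.1169 + 46·605.6521 + 86·120.5604 + 109·214.0369 = 73056.2919.
s²ₚ = 73056.2919 / 293 = 249.3389... → 249.34.

249.34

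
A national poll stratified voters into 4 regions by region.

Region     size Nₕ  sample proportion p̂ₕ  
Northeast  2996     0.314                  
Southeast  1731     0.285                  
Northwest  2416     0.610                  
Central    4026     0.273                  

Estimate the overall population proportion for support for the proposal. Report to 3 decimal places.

0.359

Wₕ = Nₕ/N with N = 11169: 0.2682, 0.1550, 0.2163, 0.3605.
p̂_st = 0.2682·0.314 + 0.1550·0.285 + 0.2163·0.610 + 0.3605·0.273 ≈ 0.35876... → 0.359.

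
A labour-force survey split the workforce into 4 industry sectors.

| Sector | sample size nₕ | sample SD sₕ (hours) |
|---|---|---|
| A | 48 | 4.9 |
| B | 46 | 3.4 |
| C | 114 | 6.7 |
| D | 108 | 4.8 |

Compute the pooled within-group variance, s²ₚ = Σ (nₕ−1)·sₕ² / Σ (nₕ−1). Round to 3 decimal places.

Degrees of freedom: 47 + 45 + 113 + 107 = 312.
Σ(nₕ−1)sₕ² = 47·24.01 + 45·11.56 + 113·44.89 + 107·23.04 = 9186.52.
s²ₚ = 9186.52 / 312 = 29.44397... → 29.444.

29.444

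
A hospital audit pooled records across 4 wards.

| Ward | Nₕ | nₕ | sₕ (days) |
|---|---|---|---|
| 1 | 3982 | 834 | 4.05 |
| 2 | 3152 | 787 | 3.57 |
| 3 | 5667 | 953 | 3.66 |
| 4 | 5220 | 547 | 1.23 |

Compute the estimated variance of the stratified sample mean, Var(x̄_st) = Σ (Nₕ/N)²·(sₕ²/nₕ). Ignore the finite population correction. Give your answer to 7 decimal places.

N = 18021. Term for each stratum: Wₕ²sₕ²/nₕ.
Var(x̄_st) = 0.0009602598 + 0.0004954232 + 0.0013900100 + 0.0002320631 = 0.0030777561 → 0.0030778.

0.0030778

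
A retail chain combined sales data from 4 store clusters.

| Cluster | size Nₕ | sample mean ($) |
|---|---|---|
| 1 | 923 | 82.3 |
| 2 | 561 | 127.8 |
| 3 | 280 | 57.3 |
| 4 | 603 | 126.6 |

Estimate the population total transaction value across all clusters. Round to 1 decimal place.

240042.5

1: 923·82.3 = 75962.9
2: 561·127.8 = 71695.8
3: 280·57.3 = 16044
4: 603·126.6 = 76339.8
τ̂ = Σ Nₕx̄ₕ = 240042.5.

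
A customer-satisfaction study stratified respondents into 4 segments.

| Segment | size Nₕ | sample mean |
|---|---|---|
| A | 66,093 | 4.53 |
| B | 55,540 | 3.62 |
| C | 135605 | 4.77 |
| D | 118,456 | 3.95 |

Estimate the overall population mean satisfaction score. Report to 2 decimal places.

4.30

x̄_st = (Σ Nₕx̄ₕ) / (Σ Nₕ) = (66093·4.53 + 55540·3.62 + 135605·4.77 + 118456·3.95) / 375694
= 1615193.14 / 375694 = 4.2992... → 4.30.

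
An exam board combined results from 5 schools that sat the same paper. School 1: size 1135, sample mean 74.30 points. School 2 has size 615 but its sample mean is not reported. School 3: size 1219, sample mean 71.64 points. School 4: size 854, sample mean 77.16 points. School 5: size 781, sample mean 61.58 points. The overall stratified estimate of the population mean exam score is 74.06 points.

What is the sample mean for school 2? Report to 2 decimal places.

89.96

Σ Nₕx̄ₕ = N·μ, so 615·x̄_2 = 4604·74.06 − (1135·74.30 + 1219·71.64 + 854·77.16 + 781·61.58).
= 340972.24 − 285648.28 = 55323.96.
x̄_2 = 55323.96 / 615 = 89.9577... → 89.96.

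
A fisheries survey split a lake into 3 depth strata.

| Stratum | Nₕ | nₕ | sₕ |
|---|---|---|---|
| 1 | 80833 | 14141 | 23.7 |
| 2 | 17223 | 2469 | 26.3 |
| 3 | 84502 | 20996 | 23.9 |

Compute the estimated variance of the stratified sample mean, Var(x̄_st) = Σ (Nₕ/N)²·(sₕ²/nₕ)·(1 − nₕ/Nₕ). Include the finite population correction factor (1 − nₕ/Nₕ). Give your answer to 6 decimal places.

N = 182558; Wₕ = Nₕ/N.
stratum 1: (80833/182558)²·23.7²/14141·(1 − 14141/80833) = 0.006425061
stratum 2: (17223/182558)²·26.3²/2469·(1 − 2469/17223) = 0.002136030
stratum 3: (84502/182558)²·23.9²/20996·(1 − 20996/84502) = 0.004380657
Sum = 0.012941748 → 0.012942.

0.012942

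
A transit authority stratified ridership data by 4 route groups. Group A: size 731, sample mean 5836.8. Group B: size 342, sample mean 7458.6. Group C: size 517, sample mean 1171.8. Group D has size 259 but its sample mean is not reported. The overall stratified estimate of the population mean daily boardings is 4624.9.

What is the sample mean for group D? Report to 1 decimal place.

4355.5

N = 731 + 342 + 517 + 259 = 1849.
Overall total = μ·N = 4624.9·1849 = 8551440.1.
Subtract the known strata: 731·5836.8 + 342·7458.6 + 517·1171.8 = 7423362.6.
Remaining total for group D: 8551440.1 − 7423362.6 = 1128077.5.
Divide by its size: 1128077.5 / 259 = 4355.512... → 4355.5.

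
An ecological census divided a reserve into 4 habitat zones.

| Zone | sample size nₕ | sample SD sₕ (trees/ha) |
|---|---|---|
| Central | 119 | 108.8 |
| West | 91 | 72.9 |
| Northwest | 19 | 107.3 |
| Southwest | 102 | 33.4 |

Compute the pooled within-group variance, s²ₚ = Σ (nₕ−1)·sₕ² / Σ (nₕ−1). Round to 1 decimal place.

Central: (119−1)·108.8² = 118·11837.44 = 1396817.92
West: (91−1)·72.9² = 90·5314.41 = 478296.9
Northwest: (19−1)·107.3² = 18·11513.29 = 207239.22
Southwest: (102−1)·33.4² = 101·1115.56 = 112671.56
Numerator = 2195025.6; denominator = Σ(nₕ−1) = 327.
s²ₚ = 2195025.6/327 = 6712.617... → 6712.6.

6712.6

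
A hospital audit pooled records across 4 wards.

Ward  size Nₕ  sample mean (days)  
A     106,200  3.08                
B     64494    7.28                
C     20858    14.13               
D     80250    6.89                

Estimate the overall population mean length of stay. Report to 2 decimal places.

6.05

N = 271802; weights Wₕ = Nₕ/N = (0.3907, 0.2373, 0.0767, 0.2953).
x̄_st = Σ Wₕ·x̄ₕ = 0.3907·3.08 + 0.2373·7.28 + 0.0767·14.13 + 0.2953·6.89 ≈ 6.0495...
→ 6.05.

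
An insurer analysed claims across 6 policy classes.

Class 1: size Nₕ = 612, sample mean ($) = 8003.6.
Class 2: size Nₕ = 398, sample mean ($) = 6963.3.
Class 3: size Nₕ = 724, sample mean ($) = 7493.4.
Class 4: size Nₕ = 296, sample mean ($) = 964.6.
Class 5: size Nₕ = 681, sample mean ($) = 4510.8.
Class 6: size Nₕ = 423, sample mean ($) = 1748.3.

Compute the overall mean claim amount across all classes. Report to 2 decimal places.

N = 612 + 398 + 724 + 296 + 681 + 423 = 3134.
Weight each subgroup mean by Nₕ/N and sum.
Σ Nₕx̄ₕ = 612·8003.6 + 398·6963.3 + 724·7493.4 + 296·964.6 + 681·4510.8 + 423·1748.3 = 4898203.2 + 2771393.4 + 5425221.6 + 285521.6 + 3071854.8 + 739530.9 = 17191725.5.
Divide by N: 17191725.5 / 3134 = 5485.5538... → 5485.55.

5485.55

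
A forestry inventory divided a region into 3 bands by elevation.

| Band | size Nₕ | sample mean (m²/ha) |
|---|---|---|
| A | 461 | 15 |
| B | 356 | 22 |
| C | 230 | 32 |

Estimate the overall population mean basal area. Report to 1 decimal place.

21.1

x̄_st = (Σ Nₕx̄ₕ) / (Σ Nₕ) = (461·15 + 356·22 + 230·32) / 1047
= 22107 / 1047 = 21.115... → 21.1.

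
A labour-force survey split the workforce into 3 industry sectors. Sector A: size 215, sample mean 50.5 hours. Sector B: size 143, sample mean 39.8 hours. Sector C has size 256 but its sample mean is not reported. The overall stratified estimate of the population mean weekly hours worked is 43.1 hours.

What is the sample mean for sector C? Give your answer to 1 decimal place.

38.7

Σ Nₕx̄ₕ = N·μ, so 256·x̄_C = 614·43.1 − (215·50.5 + 143·39.8).
= 26463.4 − 16548.9 = 9914.5.
x̄_C = 9914.5 / 256 = 38.729... → 38.7.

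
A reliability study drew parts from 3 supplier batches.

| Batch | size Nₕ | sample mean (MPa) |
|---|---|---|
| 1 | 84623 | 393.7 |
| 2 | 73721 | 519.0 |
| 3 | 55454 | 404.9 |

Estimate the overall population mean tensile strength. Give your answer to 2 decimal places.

439.81

N = 84623 + 73721 + 55454 = 213798.
Overall mean = Σ (Nₕ/N)·x̄ₕ — weight by population share, not a simple average.
Σ Nₕx̄ₕ = 84623·393.7 + 73721·519.0 + 55454·404.9 = 33316075.1 + 38261199 + 22453324.6 = 94030598.7.
Divide by N: 94030598.7 / 213798 = 439.8105... → 439.81.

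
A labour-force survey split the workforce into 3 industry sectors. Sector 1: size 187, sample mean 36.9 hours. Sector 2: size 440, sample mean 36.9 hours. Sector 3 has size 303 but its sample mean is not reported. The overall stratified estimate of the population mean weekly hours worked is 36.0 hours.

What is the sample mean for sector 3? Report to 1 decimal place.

34.1

Σ Nₕx̄ₕ = N·μ, so 303·x̄_3 = 930·36.0 − (187·36.9 + 440·36.9).
= 33480 − 23136.3 = 10343.7.
x̄_3 = 10343.7 / 303 = 34.138... → 34.1.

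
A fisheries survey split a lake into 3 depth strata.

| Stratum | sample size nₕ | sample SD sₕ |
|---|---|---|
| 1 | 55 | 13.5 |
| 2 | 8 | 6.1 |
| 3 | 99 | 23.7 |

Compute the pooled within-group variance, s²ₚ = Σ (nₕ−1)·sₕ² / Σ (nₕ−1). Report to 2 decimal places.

409.73

1: (55−1)·13.5² = 54·182.25 = 9841.5
2: (8−1)·6.1² = 7·37.21 = 260.47
3: (99−1)·23.7² = 98·561.69 = 55045.62
Numerator = 65147.59; denominator = Σ(nₕ−1) = 159.
s²ₚ = 65147.59/159 = 409.7333... → 409.73.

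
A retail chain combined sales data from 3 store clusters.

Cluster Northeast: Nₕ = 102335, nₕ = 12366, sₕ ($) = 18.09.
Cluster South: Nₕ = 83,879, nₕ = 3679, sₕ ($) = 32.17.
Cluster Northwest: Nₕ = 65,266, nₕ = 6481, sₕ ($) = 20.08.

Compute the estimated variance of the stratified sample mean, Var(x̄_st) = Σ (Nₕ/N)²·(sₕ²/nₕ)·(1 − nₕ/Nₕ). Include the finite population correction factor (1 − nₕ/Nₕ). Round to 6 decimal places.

0.037549

N = 251480; Wₕ = Nₕ/N.
cluster Northeast: (102335/251480)²·18.09²/12366·(1 − 12366/102335) = 0.003852637
cluster South: (83879/251480)²·32.17²/3679·(1 − 3679/83879) = 0.029922167
cluster Northwest: (65266/251480)²·20.08²/6481·(1 − 6481/65266) = 0.003774262
Sum = 0.037549066 → 0.037549.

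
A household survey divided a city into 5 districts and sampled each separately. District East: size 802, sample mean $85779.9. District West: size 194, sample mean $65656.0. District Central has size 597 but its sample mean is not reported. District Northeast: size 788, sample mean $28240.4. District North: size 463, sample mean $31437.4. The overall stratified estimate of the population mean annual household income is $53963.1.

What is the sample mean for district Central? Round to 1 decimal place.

N = 802 + 194 + 597 + 788 + 463 = 2844.
Overall total = μ·N = 53963.1·2844 = 153471056.4.
Subtract the known strata: 802·85779.9 + 194·65656.0 + 788·28240.4 + 463·31437.4 = 118341695.2.
Remaining total for district Central: 153471056.4 − 118341695.2 = 35129361.2.
Divide by its size: 35129361.2 / 597 = 58843.151... → 58843.2.

58843.2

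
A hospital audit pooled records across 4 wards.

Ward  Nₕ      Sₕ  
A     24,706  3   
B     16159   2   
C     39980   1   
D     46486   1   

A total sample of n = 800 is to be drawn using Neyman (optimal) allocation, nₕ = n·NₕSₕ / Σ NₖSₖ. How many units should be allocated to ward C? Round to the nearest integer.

166

A: NₕSₕ = 24706·3 = 74118
B: NₕSₕ = 16159·2 = 32318
C: NₕSₕ = 39980·1 = 39980
D: NₕSₕ = 46486·1 = 46486
Σ NₕSₕ = 192902.
n_C = 800·39980/192902 = 165.804... → 166.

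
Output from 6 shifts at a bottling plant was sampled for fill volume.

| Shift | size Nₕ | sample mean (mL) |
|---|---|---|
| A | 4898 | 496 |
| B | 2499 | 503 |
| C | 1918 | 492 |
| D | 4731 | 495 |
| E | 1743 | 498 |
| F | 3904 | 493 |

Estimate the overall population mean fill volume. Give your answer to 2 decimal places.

N = 4898 + 2499 + 1918 + 4731 + 1743 + 3904 = 19693.
Overall mean = Σ (Nₕ/N)·x̄ₕ — weight by population share, not a simple average.
Σ Nₕx̄ₕ = 4898·496 + 2499·503 + 1918·492 + 4731·495 + 1743·498 + 3904·493 = 2429408 + 1256997 + 943656 + 2341845 + 868014 + 1924672 = 9764592.
Divide by N: 9764592 / 19693 = 495.8408... → 495.84.

495.84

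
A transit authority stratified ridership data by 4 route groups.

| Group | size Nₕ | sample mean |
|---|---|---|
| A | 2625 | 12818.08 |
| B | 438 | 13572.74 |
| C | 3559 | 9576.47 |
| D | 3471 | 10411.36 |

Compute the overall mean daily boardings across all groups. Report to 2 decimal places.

N = 2625 + 438 + 3559 + 3471 = 10093.
Overall mean = Σ (Nₕ/N)·x̄ₕ — weight by population share, not a simple average.
Σ Nₕx̄ₕ = 2625·12818.08 + 438·13572.74 + 3559·9576.47 + 3471·10411.36 = 33647460 + 5944860.12 + 34082656.73 + 36137830.56 = 109812807.41.
Divide by N: 109812807.41 / 10093 = 10880.0958... → 10880.10.

10880.10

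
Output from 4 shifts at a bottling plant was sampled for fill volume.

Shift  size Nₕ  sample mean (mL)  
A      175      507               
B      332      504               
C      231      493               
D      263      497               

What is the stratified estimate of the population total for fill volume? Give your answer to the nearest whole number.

500647

Population total = Σ Nₕ·x̄ₕ (each stratum's size times its mean).
175·507 + 332·504 + 231·493 + 263·497 = 88725 + 167328 + 113883 + 130711 = 500647.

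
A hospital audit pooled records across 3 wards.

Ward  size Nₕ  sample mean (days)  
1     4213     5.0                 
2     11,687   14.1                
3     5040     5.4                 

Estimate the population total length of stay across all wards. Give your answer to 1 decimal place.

213067.7

1: 4213·5.0 = 21065
2: 11687·14.1 = 164786.7
3: 5040·5.4 = 27216
τ̂ = Σ Nₕx̄ₕ = 213067.7.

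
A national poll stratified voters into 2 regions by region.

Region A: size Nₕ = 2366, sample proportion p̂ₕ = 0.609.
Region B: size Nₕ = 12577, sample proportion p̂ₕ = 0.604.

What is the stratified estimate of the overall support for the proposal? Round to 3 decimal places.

0.605

N = 2366 + 12577 = 14943.
Overall proportion = Σ (Nₕ/N)·p̂ₕ.
Σ Nₕp̂ₕ = 1440.894 + 7596.508 = 9037.402.
9037.402 / 14943 = 0.60479... → 0.605.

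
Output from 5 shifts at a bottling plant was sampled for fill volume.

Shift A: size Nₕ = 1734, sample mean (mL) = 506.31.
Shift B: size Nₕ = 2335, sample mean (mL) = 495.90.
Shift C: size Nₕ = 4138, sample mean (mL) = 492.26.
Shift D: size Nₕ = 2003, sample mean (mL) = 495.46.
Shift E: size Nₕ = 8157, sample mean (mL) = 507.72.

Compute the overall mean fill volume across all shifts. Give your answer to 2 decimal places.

N = 18367; weights Wₕ = Nₕ/N = (0.0944, 0.1271, 0.2253, 0.1091, 0.4441).
x̄_st = Σ Wₕ·x̄ₕ = 0.0944·506.31 + 0.1271·495.90 + 0.2253·492.26 + 0.1091·495.46 + 0.4441·507.72 ≈ 501.2641...
→ 501.26.

501.26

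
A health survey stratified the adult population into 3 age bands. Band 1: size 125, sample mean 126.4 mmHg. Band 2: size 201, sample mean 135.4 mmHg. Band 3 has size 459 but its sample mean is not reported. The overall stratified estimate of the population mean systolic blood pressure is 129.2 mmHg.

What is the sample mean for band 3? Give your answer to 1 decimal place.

Σ Nₕx̄ₕ = N·μ, so 459·x̄_3 = 785·129.2 − (125·126.4 + 201·135.4).
= 101422 − 43015.4 = 58406.6.
x̄_3 = 58406.6 / 459 = 127.247... → 127.2.

127.2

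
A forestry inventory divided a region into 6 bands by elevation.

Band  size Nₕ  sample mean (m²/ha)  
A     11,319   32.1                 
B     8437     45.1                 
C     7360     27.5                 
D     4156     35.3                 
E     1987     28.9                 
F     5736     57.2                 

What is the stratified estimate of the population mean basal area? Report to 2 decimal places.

37.91

N = 11319 + 8437 + 7360 + 4156 + 1987 + 5736 = 38995.
Weight each subgroup mean by Nₕ/N and sum.
Σ Nₕx̄ₕ = 11319·32.1 + 8437·45.1 + 7360·27.5 + 4156·35.3 + 1987·28.9 + 5736·57.2 = 363339.9 + 380508.7 + 202400 + 146706.8 + 57424.3 + 328099.2 = 1478478.9.
Divide by N: 1478478.9 / 38995 = 37.9146... → 37.91.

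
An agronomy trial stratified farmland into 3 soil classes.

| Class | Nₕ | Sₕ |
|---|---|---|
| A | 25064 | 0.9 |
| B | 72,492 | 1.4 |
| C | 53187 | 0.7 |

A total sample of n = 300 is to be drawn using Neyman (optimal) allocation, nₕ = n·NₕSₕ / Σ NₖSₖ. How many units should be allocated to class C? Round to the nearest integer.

A: NₕSₕ = 25064·0.9 = 22557.6
B: NₕSₕ = 72492·1.4 = 101488.8
C: NₕSₕ = 53187·0.7 = 37230.9
Σ NₕSₕ = 161277.3.
n_C = 300·37230.9/161277.3 = 69.255... → 69.

69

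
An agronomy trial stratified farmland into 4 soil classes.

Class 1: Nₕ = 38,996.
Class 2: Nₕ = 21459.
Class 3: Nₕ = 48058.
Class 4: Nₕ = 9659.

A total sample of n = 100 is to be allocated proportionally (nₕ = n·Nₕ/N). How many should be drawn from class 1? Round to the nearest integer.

33

N = 38996 + 21459 + 48058 + 9659 = 118172.
n_1 = 100·38996/118172 = 32.999... → 33.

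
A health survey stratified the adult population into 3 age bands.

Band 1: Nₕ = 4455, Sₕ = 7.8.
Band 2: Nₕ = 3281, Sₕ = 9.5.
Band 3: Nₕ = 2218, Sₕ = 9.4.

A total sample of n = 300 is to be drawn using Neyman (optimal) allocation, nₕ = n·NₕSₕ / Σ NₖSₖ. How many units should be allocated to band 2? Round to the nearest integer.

Σ NₕSₕ = 4455·7.8 + 3281·9.5 + 2218·9.4 = 86767.7.
Share for 2: 31169.5/86767.7 = 0.35923.
n_2 = 300 × 0.35923 = 107.769... → 108.

108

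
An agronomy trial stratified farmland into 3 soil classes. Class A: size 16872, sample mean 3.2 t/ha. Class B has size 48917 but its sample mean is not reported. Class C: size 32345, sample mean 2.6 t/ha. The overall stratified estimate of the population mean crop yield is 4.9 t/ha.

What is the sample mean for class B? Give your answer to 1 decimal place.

7.0

Σ Nₕx̄ₕ = N·μ, so 48917·x̄_B = 98134·4.9 − (16872·3.2 + 32345·2.6).
= 480856.6 − 138087.4 = 342769.2.
x̄_B = 342769.2 / 48917 = 7.007... → 7.0.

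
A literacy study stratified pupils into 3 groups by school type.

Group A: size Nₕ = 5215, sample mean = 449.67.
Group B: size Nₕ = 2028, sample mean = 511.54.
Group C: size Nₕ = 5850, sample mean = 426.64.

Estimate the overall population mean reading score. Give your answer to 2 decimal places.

x̄_st = (Σ Nₕx̄ₕ) / (Σ Nₕ) = (5215·449.67 + 2028·511.54 + 5850·426.64) / 13093
= 5878276.17 / 13093 = 448.9633... → 448.96.

448.96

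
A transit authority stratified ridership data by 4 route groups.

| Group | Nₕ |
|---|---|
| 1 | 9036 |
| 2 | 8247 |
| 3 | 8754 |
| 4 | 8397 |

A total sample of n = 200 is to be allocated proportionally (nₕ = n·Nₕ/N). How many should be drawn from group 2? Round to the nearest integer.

48

N = 9036 + 8247 + 8754 + 8397 = 34434.
n_2 = 200·8247/34434 = 47.900... → 48.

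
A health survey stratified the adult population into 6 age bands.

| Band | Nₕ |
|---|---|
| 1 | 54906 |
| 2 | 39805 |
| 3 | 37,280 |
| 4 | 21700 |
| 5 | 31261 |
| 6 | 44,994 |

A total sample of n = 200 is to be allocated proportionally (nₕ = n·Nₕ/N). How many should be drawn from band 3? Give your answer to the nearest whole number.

32

Share of band 3 = 37280/229946 = 0.16213.
Allocate 200 × 0.16213 = 32.425... → 32.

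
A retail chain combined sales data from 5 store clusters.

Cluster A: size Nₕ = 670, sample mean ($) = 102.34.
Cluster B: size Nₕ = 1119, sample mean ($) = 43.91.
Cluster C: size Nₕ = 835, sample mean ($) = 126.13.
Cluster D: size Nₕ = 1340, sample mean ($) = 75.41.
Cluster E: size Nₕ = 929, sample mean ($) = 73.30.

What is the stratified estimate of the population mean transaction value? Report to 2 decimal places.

80.15

N = 670 + 1119 + 835 + 1340 + 929 = 4893.
Overall mean = Σ (Nₕ/N)·x̄ₕ — weight by population share, not a simple average.
Σ Nₕx̄ₕ = 670·102.34 + 1119·43.91 + 835·126.13 + 1340·75.41 + 929·73.30 = 68567.8 + 49135.29 + 105318.55 + 101049.4 + 68095.7 = 392166.74.
Divide by N: 392166.74 / 4893 = 80.1485... → 80.15.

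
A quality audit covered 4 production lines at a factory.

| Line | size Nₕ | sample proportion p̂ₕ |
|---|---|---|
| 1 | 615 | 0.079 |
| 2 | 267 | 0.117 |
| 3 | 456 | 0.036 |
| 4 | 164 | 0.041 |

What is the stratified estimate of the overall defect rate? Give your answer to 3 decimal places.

0.069

Wₕ = Nₕ/N with N = 1502: 0.4095, 0.1778, 0.3036, 0.1092.
p̂_st = 0.4095·0.079 + 0.1778·0.117 + 0.3036·0.036 + 0.1092·0.041 ≈ 0.06855... → 0.069.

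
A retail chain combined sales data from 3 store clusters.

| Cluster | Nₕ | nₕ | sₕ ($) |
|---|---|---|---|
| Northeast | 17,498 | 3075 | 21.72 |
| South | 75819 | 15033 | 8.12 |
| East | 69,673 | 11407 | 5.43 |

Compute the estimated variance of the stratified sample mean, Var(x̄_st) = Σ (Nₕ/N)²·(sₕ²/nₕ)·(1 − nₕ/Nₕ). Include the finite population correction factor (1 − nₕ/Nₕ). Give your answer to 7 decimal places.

0.0026133

N = 162990. Term for each stratum: Wₕ²sₕ²/nₕ·(1−nₕ/Nₕ).
Var(x̄_st) = 0.0014574599 + 0.0007608974 + 0.0003949899 = 0.0026133472 → 0.0026133.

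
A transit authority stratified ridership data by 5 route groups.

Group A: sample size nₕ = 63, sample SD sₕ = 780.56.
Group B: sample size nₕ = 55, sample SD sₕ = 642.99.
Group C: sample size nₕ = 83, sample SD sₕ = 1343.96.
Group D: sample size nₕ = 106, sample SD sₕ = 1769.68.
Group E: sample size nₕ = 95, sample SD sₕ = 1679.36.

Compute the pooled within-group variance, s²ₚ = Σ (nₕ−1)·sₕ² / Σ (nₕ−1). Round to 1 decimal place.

2020529.8

A: (63−1)·780.56² = 62·609273.9136 = 37774982.6432
B: (55−1)·642.99² = 54·413436.1401 = 22325551.5654
C: (83−1)·1343.96² = 82·1806228.4816 = 148110735.4912
D: (106−1)·1769.68² = 105·3131767.3024 = 328835566.752
E: (95−1)·1679.36² = 94·2820250.0096 = 265103500.9024
Numerator = 802150337.3542; denominator = Σ(nₕ−1) = 397.
s²ₚ = 802150337.3542/397 = 2020529.817... → 2020529.8.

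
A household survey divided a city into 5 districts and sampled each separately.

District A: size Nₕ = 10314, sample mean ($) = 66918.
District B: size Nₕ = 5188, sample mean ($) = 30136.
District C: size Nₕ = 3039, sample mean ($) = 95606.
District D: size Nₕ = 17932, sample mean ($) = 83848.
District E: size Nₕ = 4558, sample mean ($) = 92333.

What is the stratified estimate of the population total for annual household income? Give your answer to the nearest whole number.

3061500604

A: 10314·66918 = 690192252
B: 5188·30136 = 156345568
C: 3039·95606 = 290546634
D: 17932·83848 = 1503562336
E: 4558·92333 = 420853814
τ̂ = Σ Nₕx̄ₕ = 3061500604.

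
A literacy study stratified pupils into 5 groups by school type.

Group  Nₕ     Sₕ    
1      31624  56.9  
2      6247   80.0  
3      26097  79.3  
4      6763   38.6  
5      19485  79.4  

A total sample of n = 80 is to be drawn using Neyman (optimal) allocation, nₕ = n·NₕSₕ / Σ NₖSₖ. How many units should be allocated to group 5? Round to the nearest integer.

20

1: NₕSₕ = 31624·56.9 = 1799405.6
2: NₕSₕ = 6247·80.0 = 499760
3: NₕSₕ = 26097·79.3 = 2069492.1
4: NₕSₕ = 6763·38.6 = 261051.8
5: NₕSₕ = 19485·79.4 = 1547109
Σ NₕSₕ = 6176818.5.
n_5 = 80·1547109/6176818.5 = 20.038... → 20.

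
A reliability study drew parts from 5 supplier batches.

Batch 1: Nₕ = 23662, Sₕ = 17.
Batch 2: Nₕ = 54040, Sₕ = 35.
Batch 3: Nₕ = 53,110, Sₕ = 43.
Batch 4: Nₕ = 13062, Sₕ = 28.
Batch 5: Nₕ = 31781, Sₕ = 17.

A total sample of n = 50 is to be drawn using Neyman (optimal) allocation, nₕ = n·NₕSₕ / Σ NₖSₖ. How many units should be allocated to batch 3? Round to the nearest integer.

21

Σ NₕSₕ = 23662·17 + 54040·35 + 53110·43 + 13062·28 + 31781·17 = 5483397.
Share for 3: 2283730/5483397 = 0.41648.
n_3 = 50 × 0.41648 = 20.824... → 21.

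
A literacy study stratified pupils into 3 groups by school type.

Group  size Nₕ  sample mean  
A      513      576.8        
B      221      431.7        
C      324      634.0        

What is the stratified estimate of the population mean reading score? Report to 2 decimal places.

N = 1058; weights Wₕ = Nₕ/N = (0.4849, 0.2089, 0.3062).
x̄_st = Σ Wₕ·x̄ₕ = 0.4849·576.8 + 0.2089·431.7 + 0.3062·634.0 ≈ 564.0077...
→ 564.01.

564.01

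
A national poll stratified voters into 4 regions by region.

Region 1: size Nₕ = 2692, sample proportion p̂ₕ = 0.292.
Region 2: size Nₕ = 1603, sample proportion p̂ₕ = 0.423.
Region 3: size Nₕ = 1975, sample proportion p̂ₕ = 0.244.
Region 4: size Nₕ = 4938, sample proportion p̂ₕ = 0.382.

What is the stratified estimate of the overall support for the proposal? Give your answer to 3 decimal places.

N = 2692 + 1603 + 1975 + 4938 = 11208.
Overall proportion = Σ (Nₕ/N)·p̂ₕ.
Σ Nₕp̂ₕ = 786.064 + 678.069 + 481.9 + 1886.316 = 3832.349.
3832.349 / 11208 = 0.34193... → 0.342.

0.342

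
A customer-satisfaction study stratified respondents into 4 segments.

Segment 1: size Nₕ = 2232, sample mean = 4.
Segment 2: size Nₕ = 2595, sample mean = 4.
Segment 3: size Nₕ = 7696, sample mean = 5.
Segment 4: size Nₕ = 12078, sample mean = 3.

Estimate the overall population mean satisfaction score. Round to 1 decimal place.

N = 24601; weights Wₕ = Nₕ/N = (0.0907, 0.1055, 0.3128, 0.4910).
x̄_st = Σ Wₕ·x̄ₕ = 0.0907·4 + 0.1055·4 + 0.3128·5 + 0.4910·3 ≈ 3.822...
→ 3.8.

3.8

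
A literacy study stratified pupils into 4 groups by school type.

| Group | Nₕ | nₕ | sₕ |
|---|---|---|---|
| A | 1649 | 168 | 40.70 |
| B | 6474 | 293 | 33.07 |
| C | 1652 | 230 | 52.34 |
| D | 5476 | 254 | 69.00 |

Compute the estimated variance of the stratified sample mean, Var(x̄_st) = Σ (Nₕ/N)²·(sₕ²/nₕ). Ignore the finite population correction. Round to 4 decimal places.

N = 15251. Term for each stratum: Wₕ²sₕ²/nₕ.
Var(x̄_st) = 0.1152721 + 0.6725886 + 0.1397536 + 2.4165440 = 3.3441583 → 3.3442.

3.3442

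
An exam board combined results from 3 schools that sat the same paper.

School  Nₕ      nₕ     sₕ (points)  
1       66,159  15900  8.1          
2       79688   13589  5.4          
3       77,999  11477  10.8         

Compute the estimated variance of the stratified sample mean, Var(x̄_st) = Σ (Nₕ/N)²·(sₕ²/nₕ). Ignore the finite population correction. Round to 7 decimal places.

N = 223846. Term for each stratum: Wₕ²sₕ²/nₕ.
Var(x̄_st) = 0.0003604559 + 0.0002719488 + 0.0012339527 = 0.0018663574 → 0.0018664.

0.0018664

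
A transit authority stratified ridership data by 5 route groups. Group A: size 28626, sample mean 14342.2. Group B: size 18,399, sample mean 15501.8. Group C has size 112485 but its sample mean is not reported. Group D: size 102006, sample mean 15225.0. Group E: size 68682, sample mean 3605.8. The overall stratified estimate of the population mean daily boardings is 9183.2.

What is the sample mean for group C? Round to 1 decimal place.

4763.3

N = 28626 + 18399 + 112485 + 102006 + 68682 = 330198.
Overall total = μ·N = 9183.2·330198 = 3032274273.6.
Subtract the known strata: 28626·14342.2 + 18399·15501.8 + 102006·15225.0 + 68682·3605.8 = 2496472341.
Remaining total for group C: 3032274273.6 − 2496472341 = 535801932.6.
Divide by its size: 535801932.6 / 112485 = 4763.319... → 4763.3.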